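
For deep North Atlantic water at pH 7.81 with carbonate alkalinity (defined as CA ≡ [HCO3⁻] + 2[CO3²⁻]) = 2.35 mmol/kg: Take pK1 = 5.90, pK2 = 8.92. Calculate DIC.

DIC = 2.22 mmol/kg

CA = [HCO3⁻] + 2[CO3²⁻] = (α₁ + 2α₂)·DIC
At pH 7.81: [H⁺]/K1 = 10^-1.91 = 0.012303, K2/[H⁺] = 10^-1.11 = 0.077625
α₁ = 1/(1 + 0.012303 + 0.077625) = 1/1.0899 = 0.9175; α₂ = α₁·K2/[H⁺] = 0.07122
α₁ + 2α₂ = 1.0599
DIC = CA / (α₁ + 2α₂) = 2.35 / 1.0599 = 2.22 mmol/kg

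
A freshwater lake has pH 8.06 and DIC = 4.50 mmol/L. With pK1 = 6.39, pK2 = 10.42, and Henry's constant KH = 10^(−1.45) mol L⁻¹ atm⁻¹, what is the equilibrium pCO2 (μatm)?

α₀ = 1 / (1 + K1/[H⁺] + K1K2/[H⁺]²) = 1 / (1 + 10^+1.67 + 10^-0.69)
   = 1 / (1 + 46.774 + 0.20417) = 1/47.978 = 0.02084
[CO2*] = α₀ × DIC = 0.02084 × 4.50 = 0.09379 mmol/L
pCO2 = [CO2*]/KH = 9.379×10^-5 / 3.548×10^-2 = 2640 μatm

pCO2 = 2640 μatm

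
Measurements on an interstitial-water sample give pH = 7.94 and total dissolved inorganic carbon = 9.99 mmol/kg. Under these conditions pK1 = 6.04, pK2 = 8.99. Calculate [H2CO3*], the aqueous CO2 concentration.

α₀ = 1 / (1 + K1/[H⁺] + K1K2/[H⁺]²) = 1 / (1 + 10^+1.90 + 10^+0.85)
   = 1 / (1 + 79.433 + 7.0795) = 1/87.512 = 0.01143
[CO2*] = α₀ × DIC = 0.01143 × 9.99 = 0.114 mmol/kg

[CO2*] = 0.114 mmol/kg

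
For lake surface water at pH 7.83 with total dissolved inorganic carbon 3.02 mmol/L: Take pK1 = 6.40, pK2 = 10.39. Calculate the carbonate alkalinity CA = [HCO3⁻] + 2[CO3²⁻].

CA = [HCO3⁻] + 2[CO3²⁻] = (α₁ + 2α₂)·DIC
At pH 7.83: [H⁺]/K1 = 10^-1.43 = 0.037154, K2/[H⁺] = 10^-2.56 = 0.0027542
α₁ = 1/(1 + 0.037154 + 0.0027542) = 1/1.0399 = 0.9616; α₂ = α₁·K2/[H⁺] = 0.002649
α₁ + 2α₂ = 0.9669
CA = 0.9669 × 3.02 = 2.92 mmol/L

CA = 2.92 mmol/L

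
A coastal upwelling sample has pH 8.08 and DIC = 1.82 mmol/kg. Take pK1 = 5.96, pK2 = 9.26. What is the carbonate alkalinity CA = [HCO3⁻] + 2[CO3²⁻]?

CA = 1.92 mmol/kg

CA = [HCO3⁻] + 2[CO3²⁻] = (α₁ + 2α₂)·DIC
At pH 8.08: [H⁺]/K1 = 10^-2.12 = 0.0075858, K2/[H⁺] = 10^-1.18 = 0.066069
α₁ = 1/(1 + 0.0075858 + 0.066069) = 1/1.0737 = 0.9314; α₂ = α₁·K2/[H⁺] = 0.06154
α₁ + 2α₂ = 1.0545
CA = 1.0545 × 1.82 = 1.92 mmol/kg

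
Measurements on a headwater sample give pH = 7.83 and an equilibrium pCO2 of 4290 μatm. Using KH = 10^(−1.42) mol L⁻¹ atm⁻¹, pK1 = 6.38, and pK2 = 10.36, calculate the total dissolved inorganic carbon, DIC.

DIC = 4.77 mmol/L

[CO2*] = KH · pCO2 = 10^(−1.42) × 4290×10^-6 = 1.631×10^-4 mol/L
α₀ = 1/(1 + K1/[H⁺] + K1K2/[H⁺]²) = 1/(1 + 10^+1.45 + 10^-1.08) = 0.03417
DIC = [CO2*]/α₀ = 1.631×10^-4 / 0.03417 = 4.77 mmol/L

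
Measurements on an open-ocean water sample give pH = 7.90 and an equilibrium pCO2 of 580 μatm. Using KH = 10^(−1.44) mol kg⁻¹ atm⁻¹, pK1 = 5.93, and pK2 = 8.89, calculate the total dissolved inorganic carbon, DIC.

[CO2*] = KH · pCO2 = 10^(−1.44) × 580×10^-6 = 2.106×10^-5 mol/kg
α₀ = 1/(1 + K1/[H⁺] + K1K2/[H⁺]²) = 1/(1 + 10^+1.97 + 10^+0.98) = 0.009627
DIC = [CO2*]/α₀ = 2.106×10^-5 / 0.009627 = 2.19 mmol/kg

DIC = 2.19 mmol/kg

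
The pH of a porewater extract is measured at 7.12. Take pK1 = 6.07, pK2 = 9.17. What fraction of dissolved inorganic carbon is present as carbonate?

α₂ = 1 / (1 + [H⁺]/K2 + [H⁺]²/(K1K2)) = 1 / (1 + 10^+2.05 + 10^+1.00)
   = 1 / (1 + 112.20 + 10.000) = 1/123.20 = 0.008117

α₂ = 0.00812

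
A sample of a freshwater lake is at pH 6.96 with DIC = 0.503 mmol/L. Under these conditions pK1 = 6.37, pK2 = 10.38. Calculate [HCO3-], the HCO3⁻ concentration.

α₁ = 1 / (1 + [H⁺]/K1 + K2/[H⁺]) = 1 / (1 + 10^-0.59 + 10^-3.42)
   = 1 / (1 + 0.25704 + 0.00038019) = 1/1.2574 = 0.7953
[HCO3⁻] = α₁ × DIC = 0.7953 × 0.503 = 0.400 mmol/L

[HCO3⁻] = 0.400 mmol/L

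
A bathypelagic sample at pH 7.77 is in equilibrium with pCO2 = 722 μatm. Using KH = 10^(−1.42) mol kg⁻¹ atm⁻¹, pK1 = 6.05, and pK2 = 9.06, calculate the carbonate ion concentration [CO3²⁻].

[CO2*] = KH · pCO2 = 10^(−1.42) × 722×10^-6 = 2.745×10^-5 mol/kg
α₀ = 1/(1 + K1/[H⁺] + K1K2/[H⁺]²) = 1/(1 + 10^+1.72 + 10^+0.43) = 0.01780
DIC = [CO2*]/α₀ = 2.745×10^-5 / 0.01780 = 1.542 mmol/kg
[CO3²⁻] = α₂·DIC; α₂ = 0.04792, so [CO3²⁻] = 0.04792 × 1.542 = 0.0739 mmol/kg

[CO3²⁻] = 0.0739 mmol/kg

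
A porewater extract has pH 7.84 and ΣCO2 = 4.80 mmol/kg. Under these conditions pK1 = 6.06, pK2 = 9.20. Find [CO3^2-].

[CO3²⁻] = 0.198 mmol/kg

α₂ = 1 / (1 + [H⁺]/K2 + [H⁺]²/(K1K2)) = 1 / (1 + 10^+1.36 + 10^-0.42)
   = 1 / (1 + 22.909 + 0.38019) = 1/24.289 = 0.04117
[CO3²⁻] = α₂ × DIC = 0.04117 × 4.80 = 0.198 mmol/kg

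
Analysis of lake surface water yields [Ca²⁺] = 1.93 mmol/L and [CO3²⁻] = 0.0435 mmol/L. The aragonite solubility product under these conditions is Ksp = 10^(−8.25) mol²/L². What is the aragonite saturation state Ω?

Ω = 14.9

Ksp = 10^(−8.25) = 5.623×10^-9
Ω = [Ca²⁺][CO3²⁻]/Ksp = (1.93×10^-3)(0.0435×10^-3) / 5.623×10^-9 = 14.9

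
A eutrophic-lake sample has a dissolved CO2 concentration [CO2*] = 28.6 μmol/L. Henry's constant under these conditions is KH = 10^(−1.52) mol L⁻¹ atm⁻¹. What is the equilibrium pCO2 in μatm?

pCO2 = 947 μatm

KH = 10^(−1.52) = 3.020×10^-2 mol L⁻¹ atm⁻¹
pCO2 = [CO2*]/KH = 28.6×10^-6 / 3.020×10^-2 = 9.47×10^-4 atm = 947 μatm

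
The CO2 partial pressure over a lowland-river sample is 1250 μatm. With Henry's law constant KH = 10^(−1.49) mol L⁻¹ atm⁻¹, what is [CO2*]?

KH = 10^(−1.49) = 3.236×10^-2 mol L⁻¹ atm⁻¹
[CO2*] = KH · pCO2 = 3.236×10^-2 × 1250×10^-6 atm = 4.04×10^-5 mol/L

[CO2*] = 40.4 μmol/L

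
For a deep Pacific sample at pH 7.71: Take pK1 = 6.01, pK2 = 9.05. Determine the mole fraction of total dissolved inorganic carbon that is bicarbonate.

α₁ = 0.938

α₁ = 1 / (1 + [H⁺]/K1 + K2/[H⁺]) = 1 / (1 + 10^-1.70 + 10^-1.34)
   = 1 / (1 + 0.019953 + 0.045709) = 1/1.0657 = 0.9384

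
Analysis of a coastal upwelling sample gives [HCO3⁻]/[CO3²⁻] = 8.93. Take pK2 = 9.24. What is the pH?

pH = 8.29

From K2 = [H⁺][CO3²⁻]/[HCO3⁻]:  pH = pK2 − log₁₀([HCO3⁻]/[CO3²⁻])
log₁₀(8.93) = +0.951
pH = 9.24 − (+0.951) = 8.29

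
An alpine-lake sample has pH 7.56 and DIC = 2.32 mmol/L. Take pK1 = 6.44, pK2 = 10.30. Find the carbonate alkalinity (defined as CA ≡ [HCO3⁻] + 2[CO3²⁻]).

CA = [HCO3⁻] + 2[CO3²⁻] = (α₁ + 2α₂)·DIC
At pH 7.56: [H⁺]/K1 = 10^-1.12 = 0.075858, K2/[H⁺] = 10^-2.74 = 0.0018197
α₁ = 1/(1 + 0.075858 + 0.0018197) = 1/1.0777 = 0.9279; α₂ = α₁·K2/[H⁺] = 0.001689
α₁ + 2α₂ = 0.9313
CA = 0.9313 × 2.32 = 2.16 mmol/L

CA = 2.16 mmol/L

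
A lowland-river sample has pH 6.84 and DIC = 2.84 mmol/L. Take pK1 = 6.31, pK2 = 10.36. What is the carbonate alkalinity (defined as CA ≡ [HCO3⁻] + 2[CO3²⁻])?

CA = [HCO3⁻] + 2[CO3²⁻] = (α₁ + 2α₂)·DIC
At pH 6.84: [H⁺]/K1 = 10^-0.53 = 0.29512, K2/[H⁺] = 10^-3.52 = 0.00030200
α₁ = 1/(1 + 0.29512 + 0.00030200) = 1/1.2954 = 0.7719; α₂ = α₁·K2/[H⁺] = 0.0002331
α₁ + 2α₂ = 0.7724
CA = 0.7724 × 2.84 = 2.19 mmol/L

CA = 2.19 mmol/L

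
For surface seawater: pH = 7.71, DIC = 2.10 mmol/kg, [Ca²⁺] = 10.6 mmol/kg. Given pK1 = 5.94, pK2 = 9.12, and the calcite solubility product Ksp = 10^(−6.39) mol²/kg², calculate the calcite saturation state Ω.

Ω = 2.01

α₂ = 1 / (1 + [H⁺]/K2 + [H⁺]²/(K1K2)) = 1 / (1 + 10^+1.41 + 10^-0.36)
   = 1 / (1 + 25.704 + 0.43652) = 1/27.140 = 0.03685
[CO3²⁻] = α₂ × DIC = 0.03685 × 2.10 = 0.07738 mmol/kg
Ksp = 10^(−6.39) = 4.074×10^-7
Ω = [Ca²⁺][CO3²⁻]/Ksp = (10.6×10^-3)(7.738×10^-5) / 4.074×10^-7 = 2.01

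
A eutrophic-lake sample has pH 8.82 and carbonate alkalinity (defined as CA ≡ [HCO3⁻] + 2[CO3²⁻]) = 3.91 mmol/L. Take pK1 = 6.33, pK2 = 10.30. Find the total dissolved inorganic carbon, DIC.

CA = [HCO3⁻] + 2[CO3²⁻] = (α₁ + 2α₂)·DIC
At pH 8.82: [H⁺]/K1 = 10^-2.49 = 0.0032359, K2/[H⁺] = 10^-1.48 = 0.033113
α₁ = 1/(1 + 0.0032359 + 0.033113) = 1/1.0363 = 0.9649; α₂ = α₁·K2/[H⁺] = 0.03195
α₁ + 2α₂ = 1.0288
DIC = CA / (α₁ + 2α₂) = 3.91 / 1.0288 = 3.80 mmol/L

DIC = 3.80 mmol/L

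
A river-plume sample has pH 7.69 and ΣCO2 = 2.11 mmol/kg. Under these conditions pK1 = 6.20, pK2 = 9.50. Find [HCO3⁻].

[HCO3⁻] = 2.01 mmol/kg

α₁ = 1 / (1 + [H⁺]/K1 + K2/[H⁺]) = 1 / (1 + 10^-1.49 + 10^-1.81)
   = 1 / (1 + 0.032359 + 0.015488) = 1/1.0478 = 0.9543
[HCO3⁻] = α₁ × DIC = 0.9543 × 2.11 = 2.01 mmol/kg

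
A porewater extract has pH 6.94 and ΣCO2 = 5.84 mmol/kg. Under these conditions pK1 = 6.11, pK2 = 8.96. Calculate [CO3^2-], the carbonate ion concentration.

α₂ = 1 / (1 + [H⁺]/K2 + [H⁺]²/(K1K2)) = 1 / (1 + 10^+2.02 + 10^+1.19)
   = 1 / (1 + 104.71 + 15.488) = 1/121.20 = 0.008251
[CO3²⁻] = α₂ × DIC = 0.008251 × 5.84 = 0.0482 mmol/kg

[CO3²⁻] = 0.0482 mmol/kg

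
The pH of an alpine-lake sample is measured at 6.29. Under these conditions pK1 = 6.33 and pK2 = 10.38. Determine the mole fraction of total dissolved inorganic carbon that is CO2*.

α₀ = 0.523

α₀ = 1 / (1 + K1/[H⁺] + K1K2/[H⁺]²) = 1 / (1 + 10^-0.04 + 10^-4.13)
   = 1 / (1 + 0.91201 + 7.4131×10^-5) = 1/1.9121 = 0.5230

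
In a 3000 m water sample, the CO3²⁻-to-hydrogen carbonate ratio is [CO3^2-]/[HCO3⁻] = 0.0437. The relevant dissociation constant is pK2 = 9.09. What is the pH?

pH = 7.73

From K2 = [H⁺][CO3^2-]/[HCO3⁻]:  pH = pK2 + log₁₀([CO3^2-]/[HCO3⁻])
log₁₀(0.0437) = -1.360
pH = 9.09 + (-1.360) = 7.73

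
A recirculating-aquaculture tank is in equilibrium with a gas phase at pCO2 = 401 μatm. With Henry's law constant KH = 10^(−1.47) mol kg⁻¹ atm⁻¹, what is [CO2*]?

KH = 10^(−1.47) = 3.388×10^-2 mol kg⁻¹ atm⁻¹
[CO2*] = KH · pCO2 = 3.388×10^-2 × 401×10^-6 atm = 1.36×10^-5 mol/kg

[CO2*] = 13.6 μmol/kg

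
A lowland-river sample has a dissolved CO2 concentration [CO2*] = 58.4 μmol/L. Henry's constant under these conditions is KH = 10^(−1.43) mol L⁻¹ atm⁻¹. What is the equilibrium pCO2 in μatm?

KH = 10^(−1.43) = 3.715×10^-2 mol L⁻¹ atm⁻¹
pCO2 = [CO2*]/KH = 58.4×10^-6 / 3.715×10^-2 = 1.57×10^-3 atm = 1570 μatm

pCO2 = 1570 μatm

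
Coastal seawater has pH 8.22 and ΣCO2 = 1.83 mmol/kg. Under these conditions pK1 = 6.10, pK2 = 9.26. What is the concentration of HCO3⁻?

α₁ = 1 / (1 + [H⁺]/K1 + K2/[H⁺]) = 1 / (1 + 10^-2.12 + 10^-1.04)
   = 1 / (1 + 0.0075858 + 0.091201) = 1/1.0988 = 0.9101
[HCO3⁻] = α₁ × DIC = 0.9101 × 1.83 = 1.67 mmol/kg

[HCO3⁻] = 1.67 mmol/kg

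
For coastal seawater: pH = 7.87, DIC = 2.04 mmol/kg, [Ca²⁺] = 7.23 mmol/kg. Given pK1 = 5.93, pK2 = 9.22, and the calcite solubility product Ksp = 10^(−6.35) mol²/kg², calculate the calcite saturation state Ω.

α₂ = 1 / (1 + [H⁺]/K2 + [H⁺]²/(K1K2)) = 1 / (1 + 10^+1.35 + 10^-0.59)
   = 1 / (1 + 22.387 + 0.25704) = 1/23.644 = 0.04229
[CO3²⁻] = α₂ × DIC = 0.04229 × 2.04 = 0.08628 mmol/kg
Ksp = 10^(−6.35) = 4.467×10^-7
Ω = [Ca²⁺][CO3²⁻]/Ksp = (7.23×10^-3)(8.628×10^-5) / 4.467×10^-7 = 1.40

Ω = 1.40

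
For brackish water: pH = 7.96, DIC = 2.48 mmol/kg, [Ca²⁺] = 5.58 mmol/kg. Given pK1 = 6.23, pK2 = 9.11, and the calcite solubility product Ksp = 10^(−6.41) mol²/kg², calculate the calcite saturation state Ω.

Ω = 2.31

α₂ = 1 / (1 + [H⁺]/K2 + [H⁺]²/(K1K2)) = 1 / (1 + 10^+1.15 + 10^-0.58)
   = 1 / (1 + 14.125 + 0.26303) = 1/15.388 = 0.06498
[CO3²⁻] = α₂ × DIC = 0.06498 × 2.48 = 0.1612 mmol/kg
Ksp = 10^(−6.41) = 3.890×10^-7
Ω = [Ca²⁺][CO3²⁻]/Ksp = (5.58×10^-3)(1.612×10^-4) / 3.890×10^-7 = 2.31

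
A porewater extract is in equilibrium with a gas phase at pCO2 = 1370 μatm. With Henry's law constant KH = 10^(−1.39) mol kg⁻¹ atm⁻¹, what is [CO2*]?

[CO2*] = 55.8 μmol/kg

KH = 10^(−1.39) = 4.074×10^-2 mol kg⁻¹ atm⁻¹
[CO2*] = KH · pCO2 = 4.074×10^-2 × 1370×10^-6 atm = 5.58×10^-5 mol/kg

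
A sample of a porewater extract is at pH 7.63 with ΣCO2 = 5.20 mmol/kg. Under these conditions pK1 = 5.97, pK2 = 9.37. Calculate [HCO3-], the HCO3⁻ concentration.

[HCO3⁻] = 5.00 mmol/kg

α₁ = 1 / (1 + [H⁺]/K1 + K2/[H⁺]) = 1 / (1 + 10^-1.66 + 10^-1.74)
   = 1 / (1 + 0.021878 + 0.018197) = 1/1.0401 = 0.9615
[HCO3⁻] = α₁ × DIC = 0.9615 × 5.20 = 5.00 mmol/kg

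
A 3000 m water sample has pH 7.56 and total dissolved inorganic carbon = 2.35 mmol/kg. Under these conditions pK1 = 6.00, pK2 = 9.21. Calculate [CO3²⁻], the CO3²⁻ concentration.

[CO3²⁻] = 0.0501 mmol/kg

α₂ = 1 / (1 + [H⁺]/K2 + [H⁺]²/(K1K2)) = 1 / (1 + 10^+1.65 + 10^+0.09)
   = 1 / (1 + 44.668 + 1.2303) = 1/46.899 = 0.02132
[CO3²⁻] = α₂ × DIC = 0.02132 × 2.35 = 0.0501 mmol/kg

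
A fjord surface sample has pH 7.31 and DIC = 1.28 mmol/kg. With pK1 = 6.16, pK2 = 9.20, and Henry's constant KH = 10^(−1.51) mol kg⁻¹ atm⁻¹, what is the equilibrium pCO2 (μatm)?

α₀ = 1 / (1 + K1/[H⁺] + K1K2/[H⁺]²) = 1 / (1 + 10^+1.15 + 10^-0.74)
   = 1 / (1 + 14.125 + 0.18197) = 1/15.307 = 0.06533
[CO2*] = α₀ × DIC = 0.06533 × 1.28 = 0.08362 mmol/kg
pCO2 = [CO2*]/KH = 8.362×10^-5 / 3.090×10^-2 = 2710 μatm

pCO2 = 2710 μatm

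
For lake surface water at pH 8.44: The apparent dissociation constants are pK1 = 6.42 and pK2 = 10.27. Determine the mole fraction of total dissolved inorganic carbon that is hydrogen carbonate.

α₁ = 0.976

α₁ = 1 / (1 + [H⁺]/K1 + K2/[H⁺]) = 1 / (1 + 10^-2.02 + 10^-1.83)
   = 1 / (1 + 0.0095499 + 0.014791) = 1/1.0243 = 0.9762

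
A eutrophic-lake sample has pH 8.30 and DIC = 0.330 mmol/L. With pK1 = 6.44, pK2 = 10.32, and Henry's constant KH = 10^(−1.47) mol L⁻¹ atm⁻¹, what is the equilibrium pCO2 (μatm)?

α₀ = 1 / (1 + K1/[H⁺] + K1K2/[H⁺]²) = 1 / (1 + 10^+1.86 + 10^-0.16)
   = 1 / (1 + 72.444 + 0.69183) = 1/74.135 = 0.01349
[CO2*] = α₀ × DIC = 0.01349 × 0.330 = 0.004451 mmol/L = 4.451 μmol/L
pCO2 = [CO2*]/KH = 4.451×10^-6 / 3.388×10^-2 = 131 μatm

pCO2 = 131 μatm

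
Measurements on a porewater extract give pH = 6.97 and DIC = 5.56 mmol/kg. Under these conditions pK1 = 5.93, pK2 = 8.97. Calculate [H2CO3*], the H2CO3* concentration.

[CO2*] = 0.460 mmol/kg

α₀ = 1 / (1 + K1/[H⁺] + K1K2/[H⁺]²) = 1 / (1 + 10^+1.04 + 10^-0.96)
   = 1 / (1 + 10.965 + 0.10965) = 1/12.074 = 0.08282
[CO2*] = α₀ × DIC = 0.08282 × 5.56 = 0.460 mmol/kg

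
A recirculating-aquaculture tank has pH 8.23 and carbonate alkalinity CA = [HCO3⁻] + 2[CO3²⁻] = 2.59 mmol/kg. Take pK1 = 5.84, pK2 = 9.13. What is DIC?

DIC = 2.34 mmol/kg

CA = [HCO3⁻] + 2[CO3²⁻] = (α₁ + 2α₂)·DIC
At pH 8.23: [H⁺]/K1 = 10^-2.39 = 0.0040738, K2/[H⁺] = 10^-0.90 = 0.12589
α₁ = 1/(1 + 0.0040738 + 0.12589) = 1/1.1300 = 0.8850; α₂ = α₁·K2/[H⁺] = 0.1114
α₁ + 2α₂ = 1.1078
DIC = CA / (α₁ + 2α₂) = 2.59 / 1.1078 = 2.34 mmol/kg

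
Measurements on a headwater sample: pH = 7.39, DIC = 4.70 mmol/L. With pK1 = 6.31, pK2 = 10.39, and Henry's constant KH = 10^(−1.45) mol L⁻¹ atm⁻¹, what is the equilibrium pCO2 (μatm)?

α₀ = 1 / (1 + K1/[H⁺] + K1K2/[H⁺]²) = 1 / (1 + 10^+1.08 + 10^-1.92)
   = 1 / (1 + 12.023 + 0.012023) = 1/13.035 = 0.07672
[CO2*] = α₀ × DIC = 0.07672 × 4.70 = 0.3606 mmol/L
pCO2 = [CO2*]/KH = 3.606×10^-4 / 3.548×10^-2 = 1.02×10^4 μatm

pCO2 = 1.02×10^4 μatm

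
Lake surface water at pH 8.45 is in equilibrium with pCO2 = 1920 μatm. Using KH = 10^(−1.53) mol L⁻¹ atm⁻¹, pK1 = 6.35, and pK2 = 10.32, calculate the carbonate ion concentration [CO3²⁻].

[CO2*] = KH · pCO2 = 10^(−1.53) × 1920×10^-6 = 5.666×10^-5 mol/L
α₀ = 1/(1 + K1/[H⁺] + K1K2/[H⁺]²) = 1/(1 + 10^+2.10 + 10^+0.23) = 0.007777
DIC = [CO2*]/α₀ = 5.666×10^-5 / 0.007777 = 7.286 mmol/L
[CO3²⁻] = α₂·DIC; α₂ = 0.01321, so [CO3²⁻] = 0.01321 × 7.286 = 0.0962 mmol/L

[CO3²⁻] = 0.0962 mmol/L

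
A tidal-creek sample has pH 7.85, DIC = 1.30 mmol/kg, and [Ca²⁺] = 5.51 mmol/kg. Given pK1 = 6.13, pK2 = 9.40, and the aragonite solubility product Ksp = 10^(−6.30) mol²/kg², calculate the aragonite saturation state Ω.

α₂ = 1 / (1 + [H⁺]/K2 + [H⁺]²/(K1K2)) = 1 / (1 + 10^+1.55 + 10^-0.17)
   = 1 / (1 + 35.481 + 0.67608) = 1/37.157 = 0.02691
[CO3²⁻] = α₂ × DIC = 0.02691 × 1.30 = 0.03499 mmol/kg
Ksp = 10^(−6.30) = 5.012×10^-7
Ω = [Ca²⁺][CO3²⁻]/Ksp = (5.51×10^-3)(3.499×10^-5) / 5.012×10^-7 = 0.385

Ω = 0.385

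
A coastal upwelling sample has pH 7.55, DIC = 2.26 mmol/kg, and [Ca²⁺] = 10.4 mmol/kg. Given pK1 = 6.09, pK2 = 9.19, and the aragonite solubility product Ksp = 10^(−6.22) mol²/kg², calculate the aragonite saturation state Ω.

α₂ = 1 / (1 + [H⁺]/K2 + [H⁺]²/(K1K2)) = 1 / (1 + 10^+1.64 + 10^+0.18)
   = 1 / (1 + 43.652 + 1.5136) = 1/46.165 = 0.02166
[CO3²⁻] = α₂ × DIC = 0.02166 × 2.26 = 0.04895 mmol/kg
Ksp = 10^(−6.22) = 6.026×10^-7
Ω = [Ca²⁺][CO3²⁻]/Ksp = (10.4×10^-3)(4.895×10^-5) / 6.026×10^-7 = 0.845

Ω = 0.845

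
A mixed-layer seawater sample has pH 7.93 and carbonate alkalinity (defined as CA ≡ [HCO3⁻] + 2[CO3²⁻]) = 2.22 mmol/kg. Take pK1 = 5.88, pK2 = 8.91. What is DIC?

CA = [HCO3⁻] + 2[CO3²⁻] = (α₁ + 2α₂)·DIC
At pH 7.93: [H⁺]/K1 = 10^-2.05 = 0.0089125, K2/[H⁺] = 10^-0.98 = 0.10471
α₁ = 1/(1 + 0.0089125 + 0.10471) = 1/1.1136 = 0.8980; α₂ = α₁·K2/[H⁺] = 0.09403
α₁ + 2α₂ = 1.0860
DIC = CA / (α₁ + 2α₂) = 2.22 / 1.0860 = 2.04 mmol/kg

DIC = 2.04 mmol/kg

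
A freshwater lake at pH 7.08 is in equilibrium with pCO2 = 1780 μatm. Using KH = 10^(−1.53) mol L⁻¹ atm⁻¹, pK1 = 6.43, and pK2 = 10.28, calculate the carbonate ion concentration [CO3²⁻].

[CO2*] = KH · pCO2 = 10^(−1.53) × 1780×10^-6 = 5.253×10^-5 mol/L
α₀ = 1/(1 + K1/[H⁺] + K1K2/[H⁺]²) = 1/(1 + 10^+0.65 + 10^-2.55) = 0.1828
DIC = [CO2*]/α₀ = 5.253×10^-5 / 0.1828 = 0.2873 mmol/L
[CO3²⁻] = α₂·DIC; α₂ = 0.0005153, so [CO3²⁻] = 0.0005153 × 0.2873 = 0.000148 mmol/L = 0.148 μmol/L

[CO3²⁻] = 0.148 μmol/L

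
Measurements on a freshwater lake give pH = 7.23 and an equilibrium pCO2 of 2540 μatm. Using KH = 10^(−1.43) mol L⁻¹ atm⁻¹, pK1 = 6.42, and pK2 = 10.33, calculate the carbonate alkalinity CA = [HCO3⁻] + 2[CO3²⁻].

[CO2*] = KH · pCO2 = 10^(−1.43) × 2540×10^-6 = 9.437×10^-5 mol/L
α₀ = 1/(1 + K1/[H⁺] + K1K2/[H⁺]²) = 1/(1 + 10^+0.81 + 10^-2.29) = 0.1340
DIC = [CO2*]/α₀ = 9.437×10^-5 / 0.1340 = 0.7042 mmol/L
CA = (α₁ + 2α₂)·DIC = (0.8653 + 2×0.0006873) × 0.7042 = 0.610 mmol/L

CA = 0.610 mmol/L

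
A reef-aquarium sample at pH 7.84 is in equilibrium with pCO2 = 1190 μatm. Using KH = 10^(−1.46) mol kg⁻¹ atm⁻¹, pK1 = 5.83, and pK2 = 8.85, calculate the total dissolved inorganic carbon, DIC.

DIC = 4.68 mmol/kg

[CO2*] = KH · pCO2 = 10^(−1.46) × 1190×10^-6 = 4.126×10^-5 mol/kg
α₀ = 1/(1 + K1/[H⁺] + K1K2/[H⁺]²) = 1/(1 + 10^+2.01 + 10^+1.00) = 0.008824
DIC = [CO2*]/α₀ = 4.126×10^-5 / 0.008824 = 4.68 mmol/kg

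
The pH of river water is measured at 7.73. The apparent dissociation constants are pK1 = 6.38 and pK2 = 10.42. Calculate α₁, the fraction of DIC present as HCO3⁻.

α₁ = 0.955

α₁ = 1 / (1 + [H⁺]/K1 + K2/[H⁺]) = 1 / (1 + 10^-1.35 + 10^-2.69)
   = 1 / (1 + 0.044668 + 0.0020417) = 1/1.0467 = 0.9554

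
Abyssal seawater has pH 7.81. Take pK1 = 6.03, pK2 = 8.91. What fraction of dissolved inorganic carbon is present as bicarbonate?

α₁ = 0.912

α₁ = 1 / (1 + [H⁺]/K1 + K2/[H⁺]) = 1 / (1 + 10^-1.78 + 10^-1.10)
   = 1 / (1 + 0.016596 + 0.079433) = 1/1.0960 = 0.9124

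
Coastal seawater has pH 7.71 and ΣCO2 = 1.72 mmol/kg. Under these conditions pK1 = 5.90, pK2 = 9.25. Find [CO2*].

α₀ = 1 / (1 + K1/[H⁺] + K1K2/[H⁺]²) = 1 / (1 + 10^+1.81 + 10^+0.27)
   = 1 / (1 + 64.565 + 1.8621) = 1/67.428 = 0.01483
[CO2*] = α₀ × DIC = 0.01483 × 1.72 = 0.0255 mmol/kg

[CO2*] = 0.0255 mmol/kg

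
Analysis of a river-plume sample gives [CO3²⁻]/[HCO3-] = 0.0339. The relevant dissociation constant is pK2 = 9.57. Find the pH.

From K2 = [H⁺][CO3²⁻]/[HCO3-]:  pH = pK2 + log₁₀([CO3²⁻]/[HCO3-])
log₁₀(0.0339) = -1.470
pH = 9.57 + (-1.470) = 8.10

pH = 8.10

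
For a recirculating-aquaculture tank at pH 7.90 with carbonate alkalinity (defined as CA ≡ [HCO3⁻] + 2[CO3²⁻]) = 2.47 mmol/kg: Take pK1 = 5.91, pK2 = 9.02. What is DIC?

CA = [HCO3⁻] + 2[CO3²⁻] = (α₁ + 2α₂)·DIC
At pH 7.90: [H⁺]/K1 = 10^-1.99 = 0.010233, K2/[H⁺] = 10^-1.12 = 0.075858
α₁ = 1/(1 + 0.010233 + 0.075858) = 1/1.0861 = 0.9207; α₂ = α₁·K2/[H⁺] = 0.06984
α₁ + 2α₂ = 1.0604
DIC = CA / (α₁ + 2α₂) = 2.47 / 1.0604 = 2.33 mmol/kg

DIC = 2.33 mmol/kg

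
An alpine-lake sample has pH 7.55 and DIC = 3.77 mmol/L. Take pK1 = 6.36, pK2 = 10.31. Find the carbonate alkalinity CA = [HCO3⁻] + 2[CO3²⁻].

CA = 3.55 mmol/L

CA = [HCO3⁻] + 2[CO3²⁻] = (α₁ + 2α₂)·DIC
At pH 7.55: [H⁺]/K1 = 10^-1.19 = 0.064565, K2/[H⁺] = 10^-2.76 = 0.0017378
α₁ = 1/(1 + 0.064565 + 0.0017378) = 1/1.0663 = 0.9378; α₂ = α₁·K2/[H⁺] = 0.001630
α₁ + 2α₂ = 0.9411
CA = 0.9411 × 3.77 = 3.55 mmol/L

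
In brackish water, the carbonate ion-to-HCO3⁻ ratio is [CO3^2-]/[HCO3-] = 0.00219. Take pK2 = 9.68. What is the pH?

pH = 7.02

From K2 = [H⁺][CO3^2-]/[HCO3-]:  pH = pK2 + log₁₀([CO3^2-]/[HCO3-])
log₁₀(0.00219) = -2.660
pH = 9.68 + (-2.660) = 7.02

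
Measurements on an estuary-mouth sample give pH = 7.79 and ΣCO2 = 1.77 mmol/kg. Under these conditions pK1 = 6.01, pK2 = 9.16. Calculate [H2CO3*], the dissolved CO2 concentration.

[CO2*] = 0.0277 mmol/kg

α₀ = 1 / (1 + K1/[H⁺] + K1K2/[H⁺]²) = 1 / (1 + 10^+1.78 + 10^+0.41)
   = 1 / (1 + 60.256 + 2.5704) = 1/63.826 = 0.01567
[CO2*] = α₀ × DIC = 0.01567 × 1.77 = 0.0277 mmol/kg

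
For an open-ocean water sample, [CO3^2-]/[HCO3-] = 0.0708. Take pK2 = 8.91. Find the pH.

From K2 = [H⁺][CO3^2-]/[HCO3-]:  pH = pK2 + log₁₀([CO3^2-]/[HCO3-])
log₁₀(0.0708) = -1.150
pH = 8.91 + (-1.150) = 7.76

pH = 7.76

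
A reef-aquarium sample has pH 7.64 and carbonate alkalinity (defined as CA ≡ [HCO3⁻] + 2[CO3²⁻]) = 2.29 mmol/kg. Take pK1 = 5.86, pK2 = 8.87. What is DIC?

CA = [HCO3⁻] + 2[CO3²⁻] = (α₁ + 2α₂)·DIC
At pH 7.64: [H⁺]/K1 = 10^-1.78 = 0.016596, K2/[H⁺] = 10^-1.23 = 0.058884
α₁ = 1/(1 + 0.016596 + 0.058884) = 1/1.0755 = 0.9298; α₂ = α₁·K2/[H⁺] = 0.05475
α₁ + 2α₂ = 1.0393
DIC = CA / (α₁ + 2α₂) = 2.29 / 1.0393 = 2.20 mmol/kg

DIC = 2.20 mmol/kg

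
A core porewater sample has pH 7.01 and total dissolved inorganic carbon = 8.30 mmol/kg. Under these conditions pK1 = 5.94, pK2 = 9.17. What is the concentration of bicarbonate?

[HCO3⁻] = 7.60 mmol/kg

α₁ = 1 / (1 + [H⁺]/K1 + K2/[H⁺]) = 1 / (1 + 10^-1.07 + 10^-2.16)
   = 1 / (1 + 0.085114 + 0.0069183) = 1/1.0920 = 0.9157
[HCO3⁻] = α₁ × DIC = 0.9157 × 8.30 = 7.60 mmol/kg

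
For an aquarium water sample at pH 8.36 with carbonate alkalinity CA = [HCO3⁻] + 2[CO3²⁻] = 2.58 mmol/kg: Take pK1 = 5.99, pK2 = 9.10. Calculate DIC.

DIC = 2.24 mmol/kg

CA = [HCO3⁻] + 2[CO3²⁻] = (α₁ + 2α₂)·DIC
At pH 8.36: [H⁺]/K1 = 10^-2.37 = 0.0042658, K2/[H⁺] = 10^-0.74 = 0.18197
α₁ = 1/(1 + 0.0042658 + 0.18197) = 1/1.1862 = 0.8430; α₂ = α₁·K2/[H⁺] = 0.1534
α₁ + 2α₂ = 1.1498
DIC = CA / (α₁ + 2α₂) = 2.58 / 1.1498 = 2.24 mmol/kg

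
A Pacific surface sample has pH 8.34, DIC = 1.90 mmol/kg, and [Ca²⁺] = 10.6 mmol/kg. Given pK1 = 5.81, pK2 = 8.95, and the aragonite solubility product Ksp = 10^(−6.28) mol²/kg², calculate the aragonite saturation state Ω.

α₂ = 1 / (1 + [H⁺]/K2 + [H⁺]²/(K1K2)) = 1 / (1 + 10^+0.61 + 10^-1.92)
   = 1 / (1 + 4.0738 + 0.012023) = 1/5.0858 = 0.1966
[CO3²⁻] = α₂ × DIC = 0.1966 × 1.90 = 0.3736 mmol/kg
Ksp = 10^(−6.28) = 5.248×10^-7
Ω = [Ca²⁺][CO3²⁻]/Ksp = (10.6×10^-3)(3.736×10^-4) / 5.248×10^-7 = 7.55

Ω = 7.55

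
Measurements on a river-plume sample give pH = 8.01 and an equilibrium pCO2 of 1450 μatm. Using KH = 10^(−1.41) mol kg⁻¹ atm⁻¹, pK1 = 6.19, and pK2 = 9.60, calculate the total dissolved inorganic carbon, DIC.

DIC = 3.88 mmol/kg

[CO2*] = KH · pCO2 = 10^(−1.41) × 1450×10^-6 = 5.641×10^-5 mol/kg
α₀ = 1/(1 + K1/[H⁺] + K1K2/[H⁺]²) = 1/(1 + 10^+1.82 + 10^+0.23) = 0.01454
DIC = [CO2*]/α₀ = 5.641×10^-5 / 0.01454 = 3.88 mmol/kg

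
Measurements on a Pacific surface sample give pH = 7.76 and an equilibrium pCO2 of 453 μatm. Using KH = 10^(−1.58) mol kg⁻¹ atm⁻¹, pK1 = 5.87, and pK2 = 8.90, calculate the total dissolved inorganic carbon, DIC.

DIC = 1.00 mmol/kg

[CO2*] = KH · pCO2 = 10^(−1.58) × 453×10^-6 = 1.192×10^-5 mol/kg
α₀ = 1/(1 + K1/[H⁺] + K1K2/[H⁺]²) = 1/(1 + 10^+1.89 + 10^+0.75) = 0.01187
DIC = [CO2*]/α₀ = 1.192×10^-5 / 0.01187 = 1.00 mmol/kg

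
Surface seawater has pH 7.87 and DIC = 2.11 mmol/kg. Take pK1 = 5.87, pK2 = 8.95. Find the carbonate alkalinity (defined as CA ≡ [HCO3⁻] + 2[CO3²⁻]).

CA = 2.25 mmol/kg

CA = [HCO3⁻] + 2[CO3²⁻] = (α₁ + 2α₂)·DIC
At pH 7.87: [H⁺]/K1 = 10^-2.00 = 0.010000, K2/[H⁺] = 10^-1.08 = 0.083176
α₁ = 1/(1 + 0.010000 + 0.083176) = 1/1.0932 = 0.9148; α₂ = α₁·K2/[H⁺] = 0.07609
α₁ + 2α₂ = 1.0669
CA = 1.0669 × 2.11 = 2.25 mmol/kg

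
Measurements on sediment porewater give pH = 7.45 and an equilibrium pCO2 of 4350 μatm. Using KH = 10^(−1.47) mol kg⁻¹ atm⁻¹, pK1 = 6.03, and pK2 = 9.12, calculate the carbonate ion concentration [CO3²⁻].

[CO3²⁻] = 0.0829 mmol/kg

[CO2*] = KH · pCO2 = 10^(−1.47) × 4350×10^-6 = 1.474×10^-4 mol/kg
α₀ = 1/(1 + K1/[H⁺] + K1K2/[H⁺]²) = 1/(1 + 10^+1.42 + 10^-0.25) = 0.03589
DIC = [CO2*]/α₀ = 1.474×10^-4 / 0.03589 = 4.107 mmol/kg
[CO3²⁻] = α₂·DIC; α₂ = 0.02018, so [CO3²⁻] = 0.02018 × 4.107 = 0.0829 mmol/kg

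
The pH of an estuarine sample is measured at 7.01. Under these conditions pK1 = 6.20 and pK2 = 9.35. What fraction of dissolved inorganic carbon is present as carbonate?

α₂ = 1 / (1 + [H⁺]/K2 + [H⁺]²/(K1K2)) = 1 / (1 + 10^+2.34 + 10^+1.53)
   = 1 / (1 + 218.78 + 33.884) = 1/253.66 = 0.003942

α₂ = 0.00394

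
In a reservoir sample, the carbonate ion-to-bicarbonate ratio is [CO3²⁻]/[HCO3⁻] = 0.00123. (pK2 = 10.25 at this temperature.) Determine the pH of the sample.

From K2 = [H⁺][CO3²⁻]/[HCO3⁻]:  pH = pK2 + log₁₀([CO3²⁻]/[HCO3⁻])
log₁₀(0.00123) = -2.910
pH = 10.25 + (-2.910) = 7.34

pH = 7.34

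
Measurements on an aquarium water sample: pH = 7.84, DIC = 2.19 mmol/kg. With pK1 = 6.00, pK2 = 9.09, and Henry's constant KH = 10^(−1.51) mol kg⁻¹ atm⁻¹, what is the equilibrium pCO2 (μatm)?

pCO2 = 957 μatm

α₀ = 1 / (1 + K1/[H⁺] + K1K2/[H⁺]²) = 1 / (1 + 10^+1.84 + 10^+0.59)
   = 1 / (1 + 69.183 + 3.8905) = 1/74.074 = 0.01350
[CO2*] = α₀ × DIC = 0.01350 × 2.19 = 0.02957 mmol/kg
pCO2 = [CO2*]/KH = 2.957×10^-5 / 3.090×10^-2 = 957 μatm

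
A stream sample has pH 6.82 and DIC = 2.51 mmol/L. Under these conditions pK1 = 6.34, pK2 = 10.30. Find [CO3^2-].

α₂ = 1 / (1 + [H⁺]/K2 + [H⁺]²/(K1K2)) = 1 / (1 + 10^+3.48 + 10^+3.00)
   = 1 / (1 + 3020.0 + 1000.0) = 1/4021.0 = 0.0002487
[CO3²⁻] = α₂ × DIC = 0.0002487 × 2.51 = 0.000624 mmol/L = 0.624 μmol/L

[CO3²⁻] = 0.624 μmol/L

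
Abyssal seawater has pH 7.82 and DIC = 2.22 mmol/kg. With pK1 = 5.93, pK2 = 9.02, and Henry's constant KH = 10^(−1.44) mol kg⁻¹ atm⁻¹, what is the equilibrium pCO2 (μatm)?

pCO2 = 732 μatm

α₀ = 1 / (1 + K1/[H⁺] + K1K2/[H⁺]²) = 1 / (1 + 10^+1.89 + 10^+0.69)
   = 1 / (1 + 77.625 + 4.8978) = 1/83.522 = 0.01197
[CO2*] = α₀ × DIC = 0.01197 × 2.22 = 0.02658 mmol/kg
pCO2 = [CO2*]/KH = 2.658×10^-5 / 3.631×10^-2 = 732 μatm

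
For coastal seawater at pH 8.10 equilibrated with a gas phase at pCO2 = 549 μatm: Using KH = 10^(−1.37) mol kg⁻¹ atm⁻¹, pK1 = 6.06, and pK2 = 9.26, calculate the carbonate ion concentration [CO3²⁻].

[CO3²⁻] = 0.178 mmol/kg

[CO2*] = KH · pCO2 = 10^(−1.37) × 549×10^-6 = 2.342×10^-5 mol/kg
α₀ = 1/(1 + K1/[H⁺] + K1K2/[H⁺]²) = 1/(1 + 10^+2.04 + 10^+0.88) = 0.008458
DIC = [CO2*]/α₀ = 2.342×10^-5 / 0.008458 = 2.769 mmol/kg
[CO3²⁻] = α₂·DIC; α₂ = 0.06416, so [CO3²⁻] = 0.06416 × 2.769 = 0.178 mmol/kg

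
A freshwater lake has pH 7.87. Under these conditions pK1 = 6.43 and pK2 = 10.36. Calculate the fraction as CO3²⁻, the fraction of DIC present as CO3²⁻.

α₂ = 1 / (1 + [H⁺]/K2 + [H⁺]²/(K1K2)) = 1 / (1 + 10^+2.49 + 10^+1.05)
   = 1 / (1 + 309.03 + 11.220) = 1/321.25 = 0.003113

α₂ = 0.00311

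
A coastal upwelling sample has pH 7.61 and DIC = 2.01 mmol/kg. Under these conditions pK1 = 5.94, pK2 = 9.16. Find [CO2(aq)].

α₀ = 1 / (1 + K1/[H⁺] + K1K2/[H⁺]²) = 1 / (1 + 10^+1.67 + 10^+0.12)
   = 1 / (1 + 46.774 + 1.3183) = 1/49.092 = 0.02037
[CO2*] = α₀ × DIC = 0.02037 × 2.01 = 0.0409 mmol/kg

[CO2*] = 0.0409 mmol/kg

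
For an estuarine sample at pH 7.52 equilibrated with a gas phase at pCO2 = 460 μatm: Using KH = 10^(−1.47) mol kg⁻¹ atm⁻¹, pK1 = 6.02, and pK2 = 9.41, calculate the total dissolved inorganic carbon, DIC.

[CO2*] = KH · pCO2 = 10^(−1.47) × 460×10^-6 = 1.559×10^-5 mol/kg
α₀ = 1/(1 + K1/[H⁺] + K1K2/[H⁺]²) = 1/(1 + 10^+1.50 + 10^-0.39) = 0.03028
DIC = [CO2*]/α₀ = 1.559×10^-5 / 0.03028 = 0.515 mmol/kg

DIC = 0.515 mmol/kg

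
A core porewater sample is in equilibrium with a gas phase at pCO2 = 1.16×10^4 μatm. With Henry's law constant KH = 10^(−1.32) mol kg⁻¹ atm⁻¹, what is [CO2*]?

KH = 10^(−1.32) = 4.786×10^-2 mol kg⁻¹ atm⁻¹
[CO2*] = KH · pCO2 = 4.786×10^-2 × 1.16×10^4×10^-6 atm = 5.55×10^-4 mol/kg

[CO2*] = 555 μmol/kg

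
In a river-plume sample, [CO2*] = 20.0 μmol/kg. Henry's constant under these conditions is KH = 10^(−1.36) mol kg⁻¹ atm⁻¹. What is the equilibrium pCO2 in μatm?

KH = 10^(−1.36) = 4.365×10^-2 mol kg⁻¹ atm⁻¹
pCO2 = [CO2*]/KH = 20.0×10^-6 / 4.365×10^-2 = 4.58×10^-4 atm = 458 μatm

pCO2 = 458 μatm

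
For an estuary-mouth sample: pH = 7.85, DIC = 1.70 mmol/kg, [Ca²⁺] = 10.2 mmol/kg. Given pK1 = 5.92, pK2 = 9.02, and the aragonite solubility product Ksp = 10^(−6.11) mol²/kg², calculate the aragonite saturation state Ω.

α₂ = 1 / (1 + [H⁺]/K2 + [H⁺]²/(K1K2)) = 1 / (1 + 10^+1.17 + 10^-0.76)
   = 1 / (1 + 14.791 + 0.17378) = 1/15.965 = 0.06264
[CO3²⁻] = α₂ × DIC = 0.06264 × 1.70 = 0.1065 mmol/kg
Ksp = 10^(−6.11) = 7.762×10^-7
Ω = [Ca²⁺][CO3²⁻]/Ksp = (10.2×10^-3)(1.065×10^-4) / 7.762×10^-7 = 1.40

Ω = 1.40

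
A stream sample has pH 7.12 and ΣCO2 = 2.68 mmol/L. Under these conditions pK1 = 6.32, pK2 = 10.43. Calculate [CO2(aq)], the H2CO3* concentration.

[CO2*] = 0.366 mmol/L

α₀ = 1 / (1 + K1/[H⁺] + K1K2/[H⁺]²) = 1 / (1 + 10^+0.80 + 10^-2.51)
   = 1 / (1 + 6.3096 + 0.0030903) = 1/7.3127 = 0.1367
[CO2*] = α₀ × DIC = 0.1367 × 2.68 = 0.366 mmol/L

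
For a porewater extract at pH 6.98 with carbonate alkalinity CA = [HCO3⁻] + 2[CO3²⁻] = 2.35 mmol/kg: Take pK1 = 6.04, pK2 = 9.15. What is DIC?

DIC = 2.60 mmol/kg

CA = [HCO3⁻] + 2[CO3²⁻] = (α₁ + 2α₂)·DIC
At pH 6.98: [H⁺]/K1 = 10^-0.94 = 0.11482, K2/[H⁺] = 10^-2.17 = 0.0067608
α₁ = 1/(1 + 0.11482 + 0.0067608) = 1/1.1216 = 0.8916; α₂ = α₁·K2/[H⁺] = 0.006028
α₁ + 2α₂ = 0.9037
DIC = CA / (α₁ + 2α₂) = 2.35 / 0.9037 = 2.60 mmol/kg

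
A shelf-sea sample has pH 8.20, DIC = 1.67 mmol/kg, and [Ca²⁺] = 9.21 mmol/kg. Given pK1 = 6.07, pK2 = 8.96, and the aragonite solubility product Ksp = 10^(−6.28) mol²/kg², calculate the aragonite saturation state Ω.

α₂ = 1 / (1 + [H⁺]/K2 + [H⁺]²/(K1K2)) = 1 / (1 + 10^+0.76 + 10^-1.37)
   = 1 / (1 + 5.7544 + 0.042658) = 1/6.7971 = 0.1471
[CO3²⁻] = α₂ × DIC = 0.1471 × 1.67 = 0.2457 mmol/kg
Ksp = 10^(−6.28) = 5.248×10^-7
Ω = [Ca²⁺][CO3²⁻]/Ksp = (9.21×10^-3)(2.457×10^-4) / 5.248×10^-7 = 4.31

Ω = 4.31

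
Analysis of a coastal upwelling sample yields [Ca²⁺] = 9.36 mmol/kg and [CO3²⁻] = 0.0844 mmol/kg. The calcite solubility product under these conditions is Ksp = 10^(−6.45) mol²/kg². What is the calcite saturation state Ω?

Ksp = 10^(−6.45) = 3.548×10^-7
Ω = [Ca²⁺][CO3²⁻]/Ksp = (9.36×10^-3)(0.0844×10^-3) / 3.548×10^-7 = 2.23

Ω = 2.23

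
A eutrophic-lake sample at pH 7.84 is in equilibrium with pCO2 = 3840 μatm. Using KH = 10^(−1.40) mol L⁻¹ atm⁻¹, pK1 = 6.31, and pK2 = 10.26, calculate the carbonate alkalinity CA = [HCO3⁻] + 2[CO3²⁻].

[CO2*] = KH · pCO2 = 10^(−1.40) × 3840×10^-6 = 1.529×10^-4 mol/L
α₀ = 1/(1 + K1/[H⁺] + K1K2/[H⁺]²) = 1/(1 + 10^+1.53 + 10^-0.89) = 0.02856
DIC = [CO2*]/α₀ = 1.529×10^-4 / 0.02856 = 5.353 mmol/L
CA = (α₁ + 2α₂)·DIC = (0.9678 + 2×0.003679) × 5.353 = 5.22 mmol/L

CA = 5.22 mmol/L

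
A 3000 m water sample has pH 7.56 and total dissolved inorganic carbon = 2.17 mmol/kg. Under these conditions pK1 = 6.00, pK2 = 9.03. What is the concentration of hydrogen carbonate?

[HCO3⁻] = 2.04 mmol/kg

α₁ = 1 / (1 + [H⁺]/K1 + K2/[H⁺]) = 1 / (1 + 10^-1.56 + 10^-1.47)
   = 1 / (1 + 0.027542 + 0.033884) = 1/1.0614 = 0.9421
[HCO3⁻] = α₁ × DIC = 0.9421 × 2.17 = 2.04 mmol/kg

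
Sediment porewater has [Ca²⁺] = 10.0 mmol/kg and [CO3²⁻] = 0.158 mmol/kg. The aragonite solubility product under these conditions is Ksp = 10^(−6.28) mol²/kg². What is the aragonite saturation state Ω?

Ω = 3.01

Ksp = 10^(−6.28) = 5.248×10^-7
Ω = [Ca²⁺][CO3²⁻]/Ksp = (10.0×10^-3)(0.158×10^-3) / 5.248×10^-7 = 3.01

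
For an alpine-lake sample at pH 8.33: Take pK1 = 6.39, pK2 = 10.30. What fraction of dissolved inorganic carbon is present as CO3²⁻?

α₂ = 1 / (1 + [H⁺]/K2 + [H⁺]²/(K1K2)) = 1 / (1 + 10^+1.97 + 10^+0.03)
   = 1 / (1 + 93.325 + 1.0715) = 1/95.397 = 0.01048

α₂ = 0.0105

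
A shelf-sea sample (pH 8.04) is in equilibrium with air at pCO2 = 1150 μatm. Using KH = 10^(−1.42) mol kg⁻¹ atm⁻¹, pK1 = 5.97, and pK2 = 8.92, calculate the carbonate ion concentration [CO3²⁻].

[CO2*] = KH · pCO2 = 10^(−1.42) × 1150×10^-6 = 4.372×10^-5 mol/kg
α₀ = 1/(1 + K1/[H⁺] + K1K2/[H⁺]²) = 1/(1 + 10^+2.07 + 10^+1.19) = 0.007464
DIC = [CO2*]/α₀ = 4.372×10^-5 / 0.007464 = 5.858 mmol/kg
[CO3²⁻] = α₂·DIC; α₂ = 0.1156, so [CO3²⁻] = 0.1156 × 5.858 = 0.677 mmol/kg

[CO3²⁻] = 0.677 mmol/kg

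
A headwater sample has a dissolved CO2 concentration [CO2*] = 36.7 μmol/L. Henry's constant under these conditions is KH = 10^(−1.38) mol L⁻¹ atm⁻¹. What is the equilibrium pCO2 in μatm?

pCO2 = 880 μatm

KH = 10^(−1.38) = 4.169×10^-2 mol L⁻¹ atm⁻¹
pCO2 = [CO2*]/KH = 36.7×10^-6 / 4.169×10^-2 = 8.80×10^-4 atm = 880 μatm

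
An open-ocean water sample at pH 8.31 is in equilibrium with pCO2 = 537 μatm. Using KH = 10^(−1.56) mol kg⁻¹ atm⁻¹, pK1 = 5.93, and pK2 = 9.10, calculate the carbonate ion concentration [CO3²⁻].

[CO3²⁻] = 0.575 mmol/kg

[CO2*] = KH · pCO2 = 10^(−1.56) × 537×10^-6 = 1.479×10^-5 mol/kg
α₀ = 1/(1 + K1/[H⁺] + K1K2/[H⁺]²) = 1/(1 + 10^+2.38 + 10^+1.59) = 0.003574
DIC = [CO2*]/α₀ = 1.479×10^-5 / 0.003574 = 4.138 mmol/kg
[CO3²⁻] = α₂·DIC; α₂ = 0.1391, so [CO3²⁻] = 0.1391 × 4.138 = 0.575 mmol/kg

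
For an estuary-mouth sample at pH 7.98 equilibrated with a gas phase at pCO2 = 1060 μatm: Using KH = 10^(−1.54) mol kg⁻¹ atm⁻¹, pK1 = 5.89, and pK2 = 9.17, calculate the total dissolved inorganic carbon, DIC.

DIC = 4.03 mmol/kg

[CO2*] = KH · pCO2 = 10^(−1.54) × 1060×10^-6 = 3.057×10^-5 mol/kg
α₀ = 1/(1 + K1/[H⁺] + K1K2/[H⁺]²) = 1/(1 + 10^+2.09 + 10^+0.90) = 0.007577
DIC = [CO2*]/α₀ = 3.057×10^-5 / 0.007577 = 4.03 mmol/kg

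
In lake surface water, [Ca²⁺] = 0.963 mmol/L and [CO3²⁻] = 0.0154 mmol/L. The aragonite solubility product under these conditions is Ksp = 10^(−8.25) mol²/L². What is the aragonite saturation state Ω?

Ω = 2.64

Ksp = 10^(−8.25) = 5.623×10^-9
Ω = [Ca²⁺][CO3²⁻]/Ksp = (0.963×10^-3)(0.0154×10^-3) / 5.623×10^-9 = 2.64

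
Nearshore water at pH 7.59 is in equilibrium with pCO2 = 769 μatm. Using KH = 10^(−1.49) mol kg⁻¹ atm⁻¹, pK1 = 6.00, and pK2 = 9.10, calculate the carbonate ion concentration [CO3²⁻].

[CO2*] = KH · pCO2 = 10^(−1.49) × 769×10^-6 = 2.488×10^-5 mol/kg
α₀ = 1/(1 + K1/[H⁺] + K1K2/[H⁺]²) = 1/(1 + 10^+1.59 + 10^+0.08) = 0.02433
DIC = [CO2*]/α₀ = 2.488×10^-5 / 0.02433 = 1.023 mmol/kg
[CO3²⁻] = α₂·DIC; α₂ = 0.02925, so [CO3²⁻] = 0.02925 × 1.023 = 0.0299 mmol/kg

[CO3²⁻] = 0.0299 mmol/kg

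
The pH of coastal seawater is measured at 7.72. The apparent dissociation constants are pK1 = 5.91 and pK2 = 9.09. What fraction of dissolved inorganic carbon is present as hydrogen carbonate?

α₁ = 0.945

α₁ = 1 / (1 + [H⁺]/K1 + K2/[H⁺]) = 1 / (1 + 10^-1.81 + 10^-1.37)
   = 1 / (1 + 0.015488 + 0.042658) = 1/1.0581 = 0.9450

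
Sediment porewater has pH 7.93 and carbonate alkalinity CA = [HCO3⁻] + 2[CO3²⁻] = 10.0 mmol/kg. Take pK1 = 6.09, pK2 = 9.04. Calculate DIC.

CA = [HCO3⁻] + 2[CO3²⁻] = (α₁ + 2α₂)·DIC
At pH 7.93: [H⁺]/K1 = 10^-1.84 = 0.014454, K2/[H⁺] = 10^-1.11 = 0.077625
α₁ = 1/(1 + 0.014454 + 0.077625) = 1/1.0921 = 0.9157; α₂ = α₁·K2/[H⁺] = 0.07108
α₁ + 2α₂ = 1.0578
DIC = CA / (α₁ + 2α₂) = 10.0 / 1.0578 = 9.45 mmol/kg

DIC = 9.45 mmol/kg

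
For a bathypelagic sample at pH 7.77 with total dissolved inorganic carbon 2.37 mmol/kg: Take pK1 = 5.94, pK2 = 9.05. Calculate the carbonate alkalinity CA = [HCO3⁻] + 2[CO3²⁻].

CA = 2.45 mmol/kg

CA = [HCO3⁻] + 2[CO3²⁻] = (α₁ + 2α₂)·DIC
At pH 7.77: [H⁺]/K1 = 10^-1.83 = 0.014791, K2/[H⁺] = 10^-1.28 = 0.052481
α₁ = 1/(1 + 0.014791 + 0.052481) = 1/1.0673 = 0.9370; α₂ = α₁·K2/[H⁺] = 0.04917
α₁ + 2α₂ = 1.0353
CA = 1.0353 × 2.37 = 2.45 mmol/kg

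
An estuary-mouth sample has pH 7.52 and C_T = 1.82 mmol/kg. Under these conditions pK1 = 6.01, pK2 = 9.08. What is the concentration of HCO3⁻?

α₁ = 1 / (1 + [H⁺]/K1 + K2/[H⁺]) = 1 / (1 + 10^-1.51 + 10^-1.56)
   = 1 / (1 + 0.030903 + 0.027542) = 1/1.0584 = 0.9448
[HCO3⁻] = α₁ × DIC = 0.9448 × 1.82 = 1.72 mmol/kg

[HCO3⁻] = 1.72 mmol/kg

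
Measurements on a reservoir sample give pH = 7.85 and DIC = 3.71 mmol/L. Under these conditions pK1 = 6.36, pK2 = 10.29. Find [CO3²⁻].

α₂ = 1 / (1 + [H⁺]/K2 + [H⁺]²/(K1K2)) = 1 / (1 + 10^+2.44 + 10^+0.95)
   = 1 / (1 + 275.42 + 8.9125) = 1/285.34 = 0.003505
[CO3²⁻] = α₂ × DIC = 0.003505 × 3.71 = 0.0130 mmol/L = 13.0 μmol/L

[CO3²⁻] = 13.0 μmol/L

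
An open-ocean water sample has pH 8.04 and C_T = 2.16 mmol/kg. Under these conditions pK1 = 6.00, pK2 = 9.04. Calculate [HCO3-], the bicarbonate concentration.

α₁ = 1 / (1 + [H⁺]/K1 + K2/[H⁺]) = 1 / (1 + 10^-2.04 + 10^-1.00)
   = 1 / (1 + 0.0091201 + 0.10000) = 1/1.1091 = 0.9016
[HCO3⁻] = α₁ × DIC = 0.9016 × 2.16 = 1.95 mmol/kg

[HCO3⁻] = 1.95 mmol/kg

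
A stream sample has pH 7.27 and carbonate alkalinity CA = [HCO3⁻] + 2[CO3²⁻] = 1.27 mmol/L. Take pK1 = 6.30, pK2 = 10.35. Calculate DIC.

DIC = 1.40 mmol/L

CA = [HCO3⁻] + 2[CO3²⁻] = (α₁ + 2α₂)·DIC
At pH 7.27: [H⁺]/K1 = 10^-0.97 = 0.10715, K2/[H⁺] = 10^-3.08 = 0.00083176
α₁ = 1/(1 + 0.10715 + 0.00083176) = 1/1.1080 = 0.9025; α₂ = α₁·K2/[H⁺] = 0.0007507
α₁ + 2α₂ = 0.9040
DIC = CA / (α₁ + 2α₂) = 1.27 / 0.9040 = 1.40 mmol/L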